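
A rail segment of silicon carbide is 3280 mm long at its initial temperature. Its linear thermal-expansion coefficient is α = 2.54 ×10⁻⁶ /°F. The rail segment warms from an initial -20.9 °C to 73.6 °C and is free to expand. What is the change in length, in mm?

1.42 mm

Convert α: 2.54×10⁻⁶/°F × (9/5) = 4.57×10⁻⁶/K.
ΔT = 73.6 − (-20.9) = 94.50 K.
ΔL = α·L₀·ΔT = 4.57×10⁻⁶ × 3280 mm × 94.50 K = 1.42 mm.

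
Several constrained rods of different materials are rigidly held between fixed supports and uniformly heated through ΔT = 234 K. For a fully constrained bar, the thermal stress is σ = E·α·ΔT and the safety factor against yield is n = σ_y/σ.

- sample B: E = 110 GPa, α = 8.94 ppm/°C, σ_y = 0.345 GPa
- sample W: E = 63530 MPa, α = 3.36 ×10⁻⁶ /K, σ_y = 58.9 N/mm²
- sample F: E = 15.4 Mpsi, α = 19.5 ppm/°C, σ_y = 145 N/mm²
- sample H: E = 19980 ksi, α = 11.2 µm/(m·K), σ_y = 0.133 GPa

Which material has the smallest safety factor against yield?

sample F

Converting E to GPa, α to ×10⁻⁶/K, σ_y to MPa, then σ and n for each:
  sample B: E = 110.0, α = 8.94, σ_y = 345.0 → σ = 230 MPa, n = 1.50
  sample W: E = 63.53, α = 3.36, σ_y = 58.90 → σ = 49.9 MPa, n = 1.18
  sample F: E = 106.2, α = 19.5, σ_y = 145.0 → σ = 484 MPa, n = 0.299
  sample H: E = 137.8, α = 11.2, σ_y = 133.0 → σ = 361 MPa, n = 0.368
Smallest n: sample F with n = 0.299.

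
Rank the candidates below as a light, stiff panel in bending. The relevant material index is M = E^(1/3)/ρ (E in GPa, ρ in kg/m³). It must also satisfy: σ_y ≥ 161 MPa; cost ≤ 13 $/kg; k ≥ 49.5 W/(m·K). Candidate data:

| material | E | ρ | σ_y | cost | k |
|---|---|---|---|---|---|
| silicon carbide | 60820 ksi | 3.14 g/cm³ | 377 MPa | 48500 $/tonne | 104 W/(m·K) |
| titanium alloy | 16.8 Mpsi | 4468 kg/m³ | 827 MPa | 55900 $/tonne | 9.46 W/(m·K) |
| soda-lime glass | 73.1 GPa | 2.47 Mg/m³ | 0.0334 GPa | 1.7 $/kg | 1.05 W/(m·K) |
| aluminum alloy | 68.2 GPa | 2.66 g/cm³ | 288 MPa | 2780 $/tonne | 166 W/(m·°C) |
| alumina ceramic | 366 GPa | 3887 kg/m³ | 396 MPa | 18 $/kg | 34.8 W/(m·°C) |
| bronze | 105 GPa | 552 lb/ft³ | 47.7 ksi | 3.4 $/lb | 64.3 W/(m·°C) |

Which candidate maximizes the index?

Screen on constraints: σ_y ≥ 161 MPa; cost ≤ 13 $/kg; k ≥ 49.5 W/(m·K). Survivors: aluminum alloy, bronze.
After converting to SI:
  aluminum alloy: E = 68.20 GPa, ρ = 2660 kg/m³
  bronze: E = 105.0 GPa, ρ = 8842 kg/m³
  aluminum alloy: M = 1.54×10⁻³
  bronze: M = 0.534×10⁻³
The maximum is for aluminum alloy.

aluminum alloy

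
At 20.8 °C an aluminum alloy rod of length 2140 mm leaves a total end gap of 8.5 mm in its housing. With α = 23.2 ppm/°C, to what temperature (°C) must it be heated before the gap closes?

192 °C

α·L₀·ΔT = 8.5 mm ⇒ ΔT = 8.5 / (23.2×10⁻⁶ × 2140.0) = 171.2 K.
T = 20.8 + 171.2 = 192.0 °C.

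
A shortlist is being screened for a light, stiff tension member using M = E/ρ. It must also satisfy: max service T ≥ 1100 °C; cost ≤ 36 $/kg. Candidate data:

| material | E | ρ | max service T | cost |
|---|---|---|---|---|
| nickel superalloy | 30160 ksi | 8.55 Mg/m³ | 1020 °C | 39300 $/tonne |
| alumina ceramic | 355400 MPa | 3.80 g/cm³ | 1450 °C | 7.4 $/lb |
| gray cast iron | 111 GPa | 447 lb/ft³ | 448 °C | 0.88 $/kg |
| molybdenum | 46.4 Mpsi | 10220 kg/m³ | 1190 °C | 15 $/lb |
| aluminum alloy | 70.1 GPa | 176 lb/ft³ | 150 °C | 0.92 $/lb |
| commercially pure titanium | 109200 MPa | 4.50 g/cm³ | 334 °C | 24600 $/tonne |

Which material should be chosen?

Screen on constraints: max service T ≥ 1100 °C; cost ≤ 36 $/kg. Survivors: alumina ceramic, molybdenum.
In SI units:
  alumina ceramic: E = 355.4 GPa, ρ = 3800 kg/m³
  molybdenum: E = 319.9 GPa, ρ = 10220 kg/m³
  alumina ceramic: M = 93.5 MN·m/kg
  molybdenum: M = 31.3 MN·m/kg
Alumina ceramic has the largest M.

alumina ceramic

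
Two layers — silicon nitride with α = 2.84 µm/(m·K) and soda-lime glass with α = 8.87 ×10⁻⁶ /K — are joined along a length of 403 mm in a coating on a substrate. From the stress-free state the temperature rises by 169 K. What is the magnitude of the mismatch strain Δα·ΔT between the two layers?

1.02×10⁻³

Δα = |2.84 − 8.87|×10⁻⁶/K = 6.03×10⁻⁶/K.
Mismatch strain = Δα·ΔT = 6.03×10⁻⁶ × 169.0 = 1.02×10⁻³.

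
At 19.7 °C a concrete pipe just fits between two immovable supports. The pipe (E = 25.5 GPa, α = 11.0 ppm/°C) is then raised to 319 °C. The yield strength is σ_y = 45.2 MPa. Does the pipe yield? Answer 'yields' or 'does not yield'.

yields

ΔT = 299.3 K. Constrained thermal stress σ = E·α·ΔT = 25.50×10³ MPa × 11.0×10⁻⁶ × 299.3 = 84.0 MPa (compressive).
Compare to σ_y = 45.2 MPa: σ ≥ σ_y, so it yields.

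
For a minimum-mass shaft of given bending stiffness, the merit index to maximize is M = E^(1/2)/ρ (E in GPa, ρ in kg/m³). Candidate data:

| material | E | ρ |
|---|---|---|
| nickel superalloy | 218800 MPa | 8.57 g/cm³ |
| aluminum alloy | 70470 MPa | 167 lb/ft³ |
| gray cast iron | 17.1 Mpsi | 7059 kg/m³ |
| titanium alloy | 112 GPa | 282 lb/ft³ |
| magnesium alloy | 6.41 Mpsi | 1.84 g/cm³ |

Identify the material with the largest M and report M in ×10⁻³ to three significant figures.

magnesium alloy, M = 3.61×10⁻³

Convert each candidate to consistent units, then evaluate M:
  nickel superalloy: E = 218.8 GPa, ρ = 8570 kg/m³
  aluminum alloy: E = 70.47 GPa, ρ = 2675 kg/m³
  gray cast iron: E = 117.9 GPa, ρ = 7059 kg/m³
  titanium alloy: E = 112.0 GPa, ρ = 4517 kg/m³
  magnesium alloy: E = 44.20 GPa, ρ = 1840 kg/m³
  magnesium alloy: M = 3.61×10⁻³
  aluminum alloy: M = 3.14×10⁻³
  titanium alloy: M = 2.34×10⁻³
  nickel superalloy: M = 1.73×10⁻³
  gray cast iron: M = 1.54×10⁻³
The maximum is for magnesium alloy.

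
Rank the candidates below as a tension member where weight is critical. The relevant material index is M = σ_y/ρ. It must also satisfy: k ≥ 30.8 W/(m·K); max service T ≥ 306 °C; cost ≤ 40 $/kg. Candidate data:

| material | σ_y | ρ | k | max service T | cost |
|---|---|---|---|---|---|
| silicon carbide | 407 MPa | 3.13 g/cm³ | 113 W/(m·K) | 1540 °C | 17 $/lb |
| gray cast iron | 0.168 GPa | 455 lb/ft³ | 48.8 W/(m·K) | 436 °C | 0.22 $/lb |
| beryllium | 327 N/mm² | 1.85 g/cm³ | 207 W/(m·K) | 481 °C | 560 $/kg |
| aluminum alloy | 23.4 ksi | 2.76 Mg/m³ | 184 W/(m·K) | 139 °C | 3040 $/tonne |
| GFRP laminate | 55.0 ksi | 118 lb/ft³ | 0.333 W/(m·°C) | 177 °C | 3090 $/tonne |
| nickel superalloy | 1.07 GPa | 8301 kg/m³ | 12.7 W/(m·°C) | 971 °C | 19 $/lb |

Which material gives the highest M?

Screen on constraints: k ≥ 30.8 W/(m·K); max service T ≥ 306 °C; cost ≤ 40 $/kg. Survivors: silicon carbide, gray cast iron.
Convert each candidate to consistent units, then evaluate M:
  silicon carbide: σ_y = 407.0 MPa, ρ = 3130 kg/m³
  gray cast iron: σ_y = 168.0 MPa, ρ = 7288 kg/m³
  silicon carbide: M = 130 kN·m/kg
  gray cast iron: M = 23.1 kN·m/kg
Silicon carbide ranks first.

silicon carbide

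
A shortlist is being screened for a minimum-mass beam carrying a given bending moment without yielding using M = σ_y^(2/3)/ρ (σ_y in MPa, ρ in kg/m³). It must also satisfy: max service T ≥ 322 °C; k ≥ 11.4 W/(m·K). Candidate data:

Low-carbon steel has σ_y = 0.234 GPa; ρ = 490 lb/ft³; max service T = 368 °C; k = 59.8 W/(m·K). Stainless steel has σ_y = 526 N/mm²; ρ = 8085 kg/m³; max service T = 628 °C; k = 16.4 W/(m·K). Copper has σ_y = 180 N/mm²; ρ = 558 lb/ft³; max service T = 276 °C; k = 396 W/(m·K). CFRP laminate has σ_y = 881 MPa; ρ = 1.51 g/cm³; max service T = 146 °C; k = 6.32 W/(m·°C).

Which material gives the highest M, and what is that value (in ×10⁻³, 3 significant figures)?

Screen on constraints: max service T ≥ 322 °C; k ≥ 11.4 W/(m·K). Survivors: low-carbon steel, stainless steel.
Normalizing units and computing the index:
  low-carbon steel: σ_y = 234.0 MPa, ρ = 7849 kg/m³
  stainless steel: σ_y = 526.0 MPa, ρ = 8085 kg/m³
  stainless steel: M = 8.06×10⁻³
  low-carbon steel: M = 4.84×10⁻³
Stainless steel ranks first.

stainless steel, M = 8.06×10⁻³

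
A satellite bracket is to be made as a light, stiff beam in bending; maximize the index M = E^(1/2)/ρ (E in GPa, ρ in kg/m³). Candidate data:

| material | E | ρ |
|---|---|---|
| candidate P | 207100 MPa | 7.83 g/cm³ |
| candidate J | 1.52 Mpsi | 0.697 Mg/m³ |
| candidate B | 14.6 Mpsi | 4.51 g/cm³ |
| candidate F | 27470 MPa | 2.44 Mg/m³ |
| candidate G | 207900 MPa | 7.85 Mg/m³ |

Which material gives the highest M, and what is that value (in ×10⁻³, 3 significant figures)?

candidate J, M = 4.64×10⁻³

Putting every candidate on a common basis:
  candidate P: E = 207.1 GPa, ρ = 7830 kg/m³
  candidate J: E = 10.48 GPa, ρ = 697.0 kg/m³
  candidate B: E = 100.7 GPa, ρ = 4510 kg/m³
  candidate F: E = 27.47 GPa, ρ = 2440 kg/m³
  candidate G: E = 207.9 GPa, ρ = 7850 kg/m³
  candidate J: M = 4.64×10⁻³
  candidate B: M = 2.22×10⁻³
  candidate F: M = 2.15×10⁻³
  candidate P: M = 1.84×10⁻³
  candidate G: M = 1.84×10⁻³
The maximum is for candidate J.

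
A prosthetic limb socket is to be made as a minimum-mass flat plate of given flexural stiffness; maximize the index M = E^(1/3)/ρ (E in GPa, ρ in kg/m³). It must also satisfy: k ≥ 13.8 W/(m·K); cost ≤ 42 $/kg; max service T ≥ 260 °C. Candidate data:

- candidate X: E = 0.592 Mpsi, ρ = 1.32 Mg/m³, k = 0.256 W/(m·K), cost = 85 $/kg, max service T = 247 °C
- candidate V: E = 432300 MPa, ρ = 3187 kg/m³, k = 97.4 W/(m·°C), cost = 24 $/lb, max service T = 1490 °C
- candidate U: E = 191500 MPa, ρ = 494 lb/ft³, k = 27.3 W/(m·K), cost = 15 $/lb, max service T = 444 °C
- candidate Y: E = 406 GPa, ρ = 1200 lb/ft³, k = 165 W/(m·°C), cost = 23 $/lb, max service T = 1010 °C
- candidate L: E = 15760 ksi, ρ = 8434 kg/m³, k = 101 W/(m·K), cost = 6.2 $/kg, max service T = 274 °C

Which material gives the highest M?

Screen on constraints: k ≥ 13.8 W/(m·K); cost ≤ 42 $/kg; max service T ≥ 260 °C. Survivors: candidate U, candidate L.
In SI units:
  candidate U: E = 191.5 GPa, ρ = 7913 kg/m³
  candidate L: E = 108.7 GPa, ρ = 8434 kg/m³
  candidate U: M = 0.728×10⁻³
  candidate L: M = 0.566×10⁻³
The maximum is for candidate U.

candidate U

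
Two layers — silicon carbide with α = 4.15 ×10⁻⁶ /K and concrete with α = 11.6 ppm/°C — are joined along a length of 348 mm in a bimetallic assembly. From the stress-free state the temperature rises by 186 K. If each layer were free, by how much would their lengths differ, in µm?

Δα = |4.15 − 11.6|×10⁻⁶/K = 7.45×10⁻⁶/K.
ΔL_mismatch = Δα·L·ΔT = 7.45×10⁻⁶ × 348.0 mm × 186.0 K = 482 µm.

482 µm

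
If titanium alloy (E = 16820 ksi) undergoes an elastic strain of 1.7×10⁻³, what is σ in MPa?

E = 16820 ksi = 116.0 GPa.
σ = E·ε = 116000 MPa × 1.7×10⁻³ = 197 MPa.

197 MPa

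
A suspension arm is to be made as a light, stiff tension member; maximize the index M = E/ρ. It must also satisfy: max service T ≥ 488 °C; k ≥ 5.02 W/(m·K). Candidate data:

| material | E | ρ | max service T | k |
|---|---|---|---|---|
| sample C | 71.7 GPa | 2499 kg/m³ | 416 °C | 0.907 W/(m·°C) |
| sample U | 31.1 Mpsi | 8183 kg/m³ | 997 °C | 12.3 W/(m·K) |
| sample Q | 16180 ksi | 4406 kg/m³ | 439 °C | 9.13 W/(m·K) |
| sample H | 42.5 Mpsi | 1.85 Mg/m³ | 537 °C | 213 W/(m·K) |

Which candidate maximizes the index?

Screen on constraints: max service T ≥ 488 °C; k ≥ 5.02 W/(m·K). Survivors: sample U, sample H.
Putting every candidate on a common basis:
  sample U: E = 214.4 GPa, ρ = 8183 kg/m³
  sample H: E = 293.0 GPa, ρ = 1850 kg/m³
  sample H: M = 158 MN·m/kg
  sample U: M = 26.2 MN·m/kg
Sample H has the largest M.

sample H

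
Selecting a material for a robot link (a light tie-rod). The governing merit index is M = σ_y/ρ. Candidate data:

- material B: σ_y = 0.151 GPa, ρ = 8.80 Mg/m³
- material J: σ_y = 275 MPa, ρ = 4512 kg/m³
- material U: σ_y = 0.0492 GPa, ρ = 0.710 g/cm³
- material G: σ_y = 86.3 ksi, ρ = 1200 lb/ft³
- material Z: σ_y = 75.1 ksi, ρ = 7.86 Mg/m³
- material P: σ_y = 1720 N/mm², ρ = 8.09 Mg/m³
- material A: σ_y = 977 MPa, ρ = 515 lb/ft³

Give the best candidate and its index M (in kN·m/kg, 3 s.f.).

Normalizing units and computing the index:
  material B: σ_y = 151.0 MPa, ρ = 8800 kg/m³
  material J: σ_y = 275.0 MPa, ρ = 4512 kg/m³
  material U: σ_y = 49.20 MPa, ρ = 710.0 kg/m³
  material G: σ_y = 595.0 MPa, ρ = 19220 kg/m³
  material Z: σ_y = 517.8 MPa, ρ = 7860 kg/m³
  material P: σ_y = 1720 MPa, ρ = 8090 kg/m³
  material A: σ_y = 977.0 MPa, ρ = 8250 kg/m³
  material P: M = 213 kN·m/kg
  material A: M = 118 kN·m/kg
  material U: M = 69.3 kN·m/kg
  material Z: M = 65.9 kN·m/kg
  material J: M = 60.9 kN·m/kg
  material G: M = 31.0 kN·m/kg
  material B: M = 17.2 kN·m/kg
The maximum is for material P.

material P, M = 213 kN·m/kg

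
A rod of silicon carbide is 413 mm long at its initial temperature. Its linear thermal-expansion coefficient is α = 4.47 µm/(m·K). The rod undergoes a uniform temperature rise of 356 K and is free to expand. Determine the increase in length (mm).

0.657 mm

ΔL = α·L₀·ΔT = 4.47×10⁻⁶ × 413 mm × 356.0 K = 0.657 mm.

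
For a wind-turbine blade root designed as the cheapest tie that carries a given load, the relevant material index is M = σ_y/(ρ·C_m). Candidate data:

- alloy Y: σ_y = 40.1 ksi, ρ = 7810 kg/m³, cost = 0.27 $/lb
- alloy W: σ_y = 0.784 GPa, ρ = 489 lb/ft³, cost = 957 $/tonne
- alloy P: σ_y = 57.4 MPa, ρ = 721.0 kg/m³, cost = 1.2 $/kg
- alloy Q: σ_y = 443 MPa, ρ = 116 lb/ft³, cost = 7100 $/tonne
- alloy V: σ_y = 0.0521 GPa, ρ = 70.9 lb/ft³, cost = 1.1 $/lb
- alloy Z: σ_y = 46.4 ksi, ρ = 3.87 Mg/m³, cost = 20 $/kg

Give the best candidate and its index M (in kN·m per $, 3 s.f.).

alloy W, M = 105 kN·m per $

Putting every candidate on a common basis:
  alloy Y: σ_y = 276.5 MPa, ρ = 7810 kg/m³, cost = 0.5952 $/kg
  alloy W: σ_y = 784.0 MPa, ρ = 7833 kg/m³, cost = 0.9570 $/kg
  alloy P: σ_y = 57.40 MPa, ρ = 721.0 kg/m³, cost = 1.200 $/kg
  alloy Q: σ_y = 443.0 MPa, ρ = 1858 kg/m³, cost = 7.100 $/kg
  alloy V: σ_y = 52.10 MPa, ρ = 1136 kg/m³, cost = 2.425 $/kg
  alloy Z: σ_y = 319.9 MPa, ρ = 3870 kg/m³, cost = 20.00 $/kg
  alloy W: M = 105 kN·m per $
  alloy P: M = 66.3 kN·m per $
  alloy Y: M = 59.5 kN·m per $
  alloy Q: M = 33.6 kN·m per $
  alloy V: M = 18.9 kN·m per $
  alloy Z: M = 4.13 kN·m per $
The maximum is for alloy W.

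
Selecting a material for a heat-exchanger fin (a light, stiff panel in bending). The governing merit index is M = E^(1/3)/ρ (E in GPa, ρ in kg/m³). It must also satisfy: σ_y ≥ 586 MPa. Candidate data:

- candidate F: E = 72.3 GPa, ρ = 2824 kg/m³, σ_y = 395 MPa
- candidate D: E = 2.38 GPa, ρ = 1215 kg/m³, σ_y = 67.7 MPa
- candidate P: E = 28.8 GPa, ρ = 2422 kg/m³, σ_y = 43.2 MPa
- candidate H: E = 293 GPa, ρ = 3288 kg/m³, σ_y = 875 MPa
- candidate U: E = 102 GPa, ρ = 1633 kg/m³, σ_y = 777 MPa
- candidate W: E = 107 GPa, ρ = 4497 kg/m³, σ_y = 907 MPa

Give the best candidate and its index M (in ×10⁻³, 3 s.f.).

Screen on constraints: σ_y ≥ 586 MPa. Survivors: candidate H, candidate U, candidate W.
Per-candidate index values:
  candidate U: M = 2.86×10⁻³
  candidate H: M = 2.02×10⁻³
  candidate W: M = 1.06×10⁻³
Candidate U has the largest M.

candidate U, M = 2.86×10⁻³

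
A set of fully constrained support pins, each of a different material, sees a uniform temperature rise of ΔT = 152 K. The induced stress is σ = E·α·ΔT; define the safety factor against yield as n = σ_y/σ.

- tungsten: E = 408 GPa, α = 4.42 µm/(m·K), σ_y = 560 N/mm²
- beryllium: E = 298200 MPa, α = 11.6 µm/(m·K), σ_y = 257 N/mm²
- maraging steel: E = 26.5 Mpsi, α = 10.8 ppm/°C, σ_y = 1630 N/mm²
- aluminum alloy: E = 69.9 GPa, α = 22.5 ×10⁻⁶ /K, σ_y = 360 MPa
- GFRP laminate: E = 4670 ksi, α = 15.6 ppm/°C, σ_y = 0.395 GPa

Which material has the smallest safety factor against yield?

beryllium

With everything in SI (GPa, ×10⁻⁶/K, MPa):
  tungsten: E = 408.0, α = 4.42, σ_y = 560.0 → σ = 274 MPa, n = 2.04
  beryllium: E = 298.2, α = 11.6, σ_y = 257.0 → σ = 526 MPa, n = 0.489
  maraging steel: E = 182.7, α = 10.8, σ_y = 1630 → σ = 300 MPa, n = 5.43
  aluminum alloy: E = 69.90, α = 22.5, σ_y = 360.0 → σ = 239 MPa, n = 1.51
  GFRP laminate: E = 32.20, α = 15.6, σ_y = 395.0 → σ = 76.3 MPa, n = 5.17
Beryllium has the lowest safety factor, n = 0.489.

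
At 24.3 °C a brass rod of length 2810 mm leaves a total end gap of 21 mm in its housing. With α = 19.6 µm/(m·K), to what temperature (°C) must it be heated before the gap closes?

406 °C

α·L₀·ΔT = 21.0 mm ⇒ ΔT = 21.0 / (19.6×10⁻⁶ × 2810.0) = 381.3 K.
T = 24.3 + 381.3 = 405.6 °C.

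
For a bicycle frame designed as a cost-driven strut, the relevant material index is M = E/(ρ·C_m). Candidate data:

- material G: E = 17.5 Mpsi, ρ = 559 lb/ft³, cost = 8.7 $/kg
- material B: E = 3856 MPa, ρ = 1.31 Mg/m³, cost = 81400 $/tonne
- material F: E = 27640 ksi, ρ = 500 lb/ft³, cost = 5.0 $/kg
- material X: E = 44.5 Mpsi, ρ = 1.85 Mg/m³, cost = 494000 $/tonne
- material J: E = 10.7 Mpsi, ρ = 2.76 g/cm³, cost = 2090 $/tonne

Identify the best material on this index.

In SI units:
  material G: E = 120.7 GPa, ρ = 8954 kg/m³, cost = 8.700 $/kg
  material B: E = 3.856 GPa, ρ = 1310 kg/m³, cost = 81.40 $/kg
  material F: E = 190.6 GPa, ρ = 8009 kg/m³, cost = 5.000 $/kg
  material X: E = 306.8 GPa, ρ = 1850 kg/m³, cost = 494.0 $/kg
  material J: E = 73.77 GPa, ρ = 2760 kg/m³, cost = 2.090 $/kg
  material J: M = 12.8 MN·m per $
  material F: M = 4.76 MN·m per $
  material G: M = 1.55 MN·m per $
  material X: M = 0.336 MN·m per $
  material B: M = 0.0362 MN·m per $
Material J ranks first.

material J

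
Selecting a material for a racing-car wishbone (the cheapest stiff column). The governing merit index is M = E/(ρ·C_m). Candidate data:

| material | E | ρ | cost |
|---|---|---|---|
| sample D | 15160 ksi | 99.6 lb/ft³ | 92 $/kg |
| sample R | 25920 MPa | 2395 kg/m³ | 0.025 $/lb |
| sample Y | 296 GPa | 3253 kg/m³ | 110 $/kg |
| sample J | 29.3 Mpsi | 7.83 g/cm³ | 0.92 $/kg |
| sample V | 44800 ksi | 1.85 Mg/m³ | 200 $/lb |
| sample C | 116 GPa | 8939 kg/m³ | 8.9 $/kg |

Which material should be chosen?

sample R

Putting every candidate on a common basis:
  sample D: E = 104.5 GPa, ρ = 1595 kg/m³, cost = 92.00 $/kg
  sample R: E = 25.92 GPa, ρ = 2395 kg/m³, cost = 0.05511 $/kg
  sample Y: E = 296.0 GPa, ρ = 3253 kg/m³, cost = 110.0 $/kg
  sample J: E = 202.0 GPa, ρ = 7830 kg/m³, cost = 0.9200 $/kg
  sample V: E = 308.9 GPa, ρ = 1850 kg/m³, cost = 440.9 $/kg
  sample C: E = 116.0 GPa, ρ = 8939 kg/m³, cost = 8.900 $/kg
  sample R: M = 196 MN·m per $
  sample J: M = 28.0 MN·m per $
  sample C: M = 1.46 MN·m per $
  sample Y: M = 0.827 MN·m per $
  sample D: M = 0.712 MN·m per $
  sample V: M = 0.379 MN·m per $
Highest index: sample R.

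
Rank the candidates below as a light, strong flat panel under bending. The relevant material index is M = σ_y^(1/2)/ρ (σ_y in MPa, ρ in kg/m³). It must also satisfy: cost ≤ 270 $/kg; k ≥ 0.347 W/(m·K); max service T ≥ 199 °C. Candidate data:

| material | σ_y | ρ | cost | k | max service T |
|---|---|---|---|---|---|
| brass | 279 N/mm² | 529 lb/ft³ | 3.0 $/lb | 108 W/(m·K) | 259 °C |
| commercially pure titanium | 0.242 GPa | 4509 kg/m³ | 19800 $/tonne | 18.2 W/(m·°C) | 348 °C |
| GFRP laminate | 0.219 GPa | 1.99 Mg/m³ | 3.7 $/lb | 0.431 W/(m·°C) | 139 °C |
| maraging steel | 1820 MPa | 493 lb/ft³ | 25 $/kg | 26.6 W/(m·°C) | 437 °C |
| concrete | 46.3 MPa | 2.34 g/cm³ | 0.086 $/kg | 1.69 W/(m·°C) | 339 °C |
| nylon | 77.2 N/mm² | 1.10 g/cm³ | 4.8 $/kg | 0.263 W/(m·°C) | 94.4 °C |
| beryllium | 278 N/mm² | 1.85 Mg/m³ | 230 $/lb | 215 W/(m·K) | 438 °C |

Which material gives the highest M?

maraging steel

Screen on constraints: cost ≤ 270 $/kg; k ≥ 0.347 W/(m·K); max service T ≥ 199 °C. Survivors: brass, commercially pure titanium, maraging steel, concrete.
After converting to SI:
  brass: σ_y = 279.0 MPa, ρ = 8474 kg/m³
  commercially pure titanium: σ_y = 242.0 MPa, ρ = 4509 kg/m³
  maraging steel: σ_y = 1820 MPa, ρ = 7897 kg/m³
  concrete: σ_y = 46.30 MPa, ρ = 2340 kg/m³
  maraging steel: M = 5.40×10⁻³
  commercially pure titanium: M = 3.45×10⁻³
  concrete: M = 2.91×10⁻³
  brass: M = 1.97×10⁻³
Highest index: maraging steel.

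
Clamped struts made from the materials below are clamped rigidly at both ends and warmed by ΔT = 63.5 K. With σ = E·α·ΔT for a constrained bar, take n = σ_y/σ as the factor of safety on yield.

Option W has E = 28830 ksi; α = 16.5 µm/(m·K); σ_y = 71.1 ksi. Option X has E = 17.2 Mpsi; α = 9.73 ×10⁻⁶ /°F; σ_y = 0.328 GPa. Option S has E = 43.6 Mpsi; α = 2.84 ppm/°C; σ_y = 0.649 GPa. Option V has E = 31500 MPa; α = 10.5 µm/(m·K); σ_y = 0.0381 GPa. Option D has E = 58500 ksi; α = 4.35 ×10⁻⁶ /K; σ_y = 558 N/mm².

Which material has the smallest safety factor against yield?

option V

With everything in SI (GPa, ×10⁻⁶/K, MPa):
  option W: E = 198.8, α = 16.5, σ_y = 490.2 → σ = 208 MPa, n = 2.35
  option X: E = 118.6, α = 17.5, σ_y = 328.0 → σ = 132 MPa, n = 2.49
  option S: E = 300.6, α = 2.84, σ_y = 649.0 → σ = 54.2 MPa, n = 12.0
  option V: E = 31.50, α = 10.5, σ_y = 38.10 → σ = 21.0 MPa, n = 1.81
  option D: E = 403.3, α = 4.35, σ_y = 558.0 → σ = 111 MPa, n = 5.01
The minimum is option V at n = 1.81.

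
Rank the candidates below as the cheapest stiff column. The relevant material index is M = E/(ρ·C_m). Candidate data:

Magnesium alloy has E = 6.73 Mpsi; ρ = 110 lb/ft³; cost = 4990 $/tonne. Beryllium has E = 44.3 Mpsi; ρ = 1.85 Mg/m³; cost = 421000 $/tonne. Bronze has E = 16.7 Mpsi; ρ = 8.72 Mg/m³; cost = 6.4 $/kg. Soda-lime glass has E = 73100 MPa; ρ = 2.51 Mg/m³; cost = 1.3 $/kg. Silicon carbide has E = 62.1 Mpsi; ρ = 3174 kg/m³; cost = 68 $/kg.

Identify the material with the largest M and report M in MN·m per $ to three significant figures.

After converting to SI:
  magnesium alloy: E = 46.40 GPa, ρ = 1762 kg/m³, cost = 4.990 $/kg
  beryllium: E = 305.4 GPa, ρ = 1850 kg/m³, cost = 421.0 $/kg
  bronze: E = 115.1 GPa, ρ = 8720 kg/m³, cost = 6.400 $/kg
  soda-lime glass: E = 73.10 GPa, ρ = 2510 kg/m³, cost = 1.300 $/kg
  silicon carbide: E = 428.2 GPa, ρ = 3174 kg/m³, cost = 68.00 $/kg
  soda-lime glass: M = 22.4 MN·m per $
  magnesium alloy: M = 5.28 MN·m per $
  bronze: M = 2.06 MN·m per $
  silicon carbide: M = 1.98 MN·m per $
  beryllium: M = 0.392 MN·m per $
The maximum is for soda-lime glass.

soda-lime glass, M = 22.4 MN·m per $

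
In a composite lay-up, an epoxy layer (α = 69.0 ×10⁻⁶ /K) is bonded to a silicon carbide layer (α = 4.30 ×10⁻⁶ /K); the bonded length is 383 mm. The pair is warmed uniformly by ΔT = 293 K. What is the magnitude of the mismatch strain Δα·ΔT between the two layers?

Δα = |69.0 − 4.30|×10⁻⁶/K = 64.7×10⁻⁶/K.
Mismatch strain = Δα·ΔT = 64.7×10⁻⁶ × 293.0 = 0.0190.

0.0190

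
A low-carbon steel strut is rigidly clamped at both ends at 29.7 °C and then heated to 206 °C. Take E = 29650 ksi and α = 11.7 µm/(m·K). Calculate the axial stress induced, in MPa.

E = 29650 ksi = 204.4 GPa.
ΔT = 176.3 K. Constrained thermal stress σ = E·α·ΔT = 204.4×10³ MPa × 11.7×10⁻⁶ × 176.3 = 422 MPa (compressive).

422 MPa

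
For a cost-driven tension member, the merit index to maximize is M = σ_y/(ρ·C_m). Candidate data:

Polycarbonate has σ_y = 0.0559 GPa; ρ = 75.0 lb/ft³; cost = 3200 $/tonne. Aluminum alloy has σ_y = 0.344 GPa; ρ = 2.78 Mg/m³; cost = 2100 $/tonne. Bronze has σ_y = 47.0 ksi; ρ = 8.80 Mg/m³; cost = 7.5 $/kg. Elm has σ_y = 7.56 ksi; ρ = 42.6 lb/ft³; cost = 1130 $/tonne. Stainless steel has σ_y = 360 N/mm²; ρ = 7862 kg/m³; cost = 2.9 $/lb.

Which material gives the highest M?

Putting every candidate on a common basis:
  polycarbonate: σ_y = 55.90 MPa, ρ = 1201 kg/m³, cost = 3.200 $/kg
  aluminum alloy: σ_y = 344.0 MPa, ρ = 2780 kg/m³, cost = 2.100 $/kg
  bronze: σ_y = 324.1 MPa, ρ = 8800 kg/m³, cost = 7.500 $/kg
  elm: σ_y = 52.12 MPa, ρ = 682.4 kg/m³, cost = 1.130 $/kg
  stainless steel: σ_y = 360.0 MPa, ρ = 7862 kg/m³, cost = 6.393 $/kg
  elm: M = 67.6 kN·m per $
  aluminum alloy: M = 58.9 kN·m per $
  polycarbonate: M = 14.5 kN·m per $
  stainless steel: M = 7.16 kN·m per $
  bronze: M = 4.91 kN·m per $
Elm ranks first.

elm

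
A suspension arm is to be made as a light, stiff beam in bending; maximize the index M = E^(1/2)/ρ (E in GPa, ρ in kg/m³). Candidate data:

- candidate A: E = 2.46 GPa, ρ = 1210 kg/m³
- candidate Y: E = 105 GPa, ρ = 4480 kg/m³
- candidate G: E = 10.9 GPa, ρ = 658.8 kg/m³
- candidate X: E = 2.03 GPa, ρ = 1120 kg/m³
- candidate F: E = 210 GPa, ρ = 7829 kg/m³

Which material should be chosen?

candidate G

Per-candidate index values:
  candidate G: M = 5.01×10⁻³
  candidate Y: M = 2.29×10⁻³
  candidate F: M = 1.85×10⁻³
  candidate A: M = 1.30×10⁻³
  candidate X: M = 1.27×10⁻³
Candidate G ranks first.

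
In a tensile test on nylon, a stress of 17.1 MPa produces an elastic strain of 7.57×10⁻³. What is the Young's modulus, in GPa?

2.26 GPa

E = σ/ε = 17.1 MPa / 7.57×10⁻³ = 2259 MPa = 2.26 GPa.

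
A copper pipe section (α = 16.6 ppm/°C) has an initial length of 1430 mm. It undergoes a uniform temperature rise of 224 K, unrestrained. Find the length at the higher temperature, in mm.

1435.3 mm

ΔL = α·L₀·ΔT = 16.6×10⁻⁶ × 1430 mm × 224.0 K = 5.32 mm.
L = L₀ + ΔL = 1430 + 5.32 = 1435.3 mm.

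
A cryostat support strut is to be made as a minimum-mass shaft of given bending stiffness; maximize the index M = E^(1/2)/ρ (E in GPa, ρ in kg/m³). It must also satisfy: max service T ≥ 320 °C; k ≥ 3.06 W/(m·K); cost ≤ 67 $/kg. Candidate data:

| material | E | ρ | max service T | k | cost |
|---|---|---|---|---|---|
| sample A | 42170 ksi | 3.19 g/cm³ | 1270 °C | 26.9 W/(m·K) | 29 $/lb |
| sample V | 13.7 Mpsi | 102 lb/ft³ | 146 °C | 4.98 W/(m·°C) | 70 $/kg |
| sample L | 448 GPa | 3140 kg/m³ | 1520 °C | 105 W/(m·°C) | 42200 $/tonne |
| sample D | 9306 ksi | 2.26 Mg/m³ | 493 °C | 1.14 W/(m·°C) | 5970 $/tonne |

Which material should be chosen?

Screen on constraints: max service T ≥ 320 °C; k ≥ 3.06 W/(m·K); cost ≤ 67 $/kg. Survivors: sample A, sample L.
Normalizing units and computing the index:
  sample A: E = 290.8 GPa, ρ = 3190 kg/m³
  sample L: E = 448.0 GPa, ρ = 3140 kg/m³
  sample L: M = 6.74×10⁻³
  sample A: M = 5.35×10⁻³
Sample L ranks first.

sample L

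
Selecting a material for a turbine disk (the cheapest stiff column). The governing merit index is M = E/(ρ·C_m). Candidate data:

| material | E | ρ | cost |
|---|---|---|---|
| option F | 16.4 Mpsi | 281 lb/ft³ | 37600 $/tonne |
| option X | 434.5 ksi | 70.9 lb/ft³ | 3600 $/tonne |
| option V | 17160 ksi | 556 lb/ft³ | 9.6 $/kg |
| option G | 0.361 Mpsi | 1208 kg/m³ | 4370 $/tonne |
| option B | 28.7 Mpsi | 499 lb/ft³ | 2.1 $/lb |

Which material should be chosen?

option B

Putting every candidate on a common basis:
  option F: E = 113.1 GPa, ρ = 4501 kg/m³, cost = 37.60 $/kg
  option X: E = 2.996 GPa, ρ = 1136 kg/m³, cost = 3.600 $/kg
  option V: E = 118.3 GPa, ρ = 8906 kg/m³, cost = 9.600 $/kg
  option G: E = 2.489 GPa, ρ = 1208 kg/m³, cost = 4.370 $/kg
  option B: E = 197.9 GPa, ρ = 7993 kg/m³, cost = 4.630 $/kg
  option B: M = 5.35 MN·m per $
  option V: M = 1.38 MN·m per $
  option X: M = 0.733 MN·m per $
  option F: M = 0.668 MN·m per $
  option G: M = 0.471 MN·m per $
Option B ranks first.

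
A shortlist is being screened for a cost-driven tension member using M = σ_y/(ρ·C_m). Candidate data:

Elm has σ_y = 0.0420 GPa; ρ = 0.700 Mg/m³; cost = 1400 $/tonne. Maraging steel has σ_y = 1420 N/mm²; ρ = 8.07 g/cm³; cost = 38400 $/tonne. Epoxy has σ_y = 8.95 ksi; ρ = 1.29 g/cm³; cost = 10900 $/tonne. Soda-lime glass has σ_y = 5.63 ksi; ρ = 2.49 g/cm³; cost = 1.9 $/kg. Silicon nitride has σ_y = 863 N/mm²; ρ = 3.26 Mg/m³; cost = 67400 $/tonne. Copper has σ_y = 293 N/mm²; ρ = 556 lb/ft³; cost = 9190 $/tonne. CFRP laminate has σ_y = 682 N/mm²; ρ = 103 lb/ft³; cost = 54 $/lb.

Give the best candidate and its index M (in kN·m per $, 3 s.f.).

elm, M = 42.9 kN·m per $

Putting every candidate on a common basis:
  elm: σ_y = 42.00 MPa, ρ = 700.0 kg/m³, cost = 1.400 $/kg
  maraging steel: σ_y = 1420 MPa, ρ = 8070 kg/m³, cost = 38.40 $/kg
  epoxy: σ_y = 61.71 MPa, ρ = 1290 kg/m³, cost = 10.90 $/kg
  soda-lime glass: σ_y = 38.82 MPa, ρ = 2490 kg/m³, cost = 1.900 $/kg
  silicon nitride: σ_y = 863.0 MPa, ρ = 3260 kg/m³, cost = 67.40 $/kg
  copper: σ_y = 293.0 MPa, ρ = 8906 kg/m³, cost = 9.190 $/kg
  CFRP laminate: σ_y = 682.0 MPa, ρ = 1650 kg/m³, cost = 119.0 $/kg
  elm: M = 42.9 kN·m per $
  soda-lime glass: M = 8.20 kN·m per $
  maraging steel: M = 4.58 kN·m per $
  epoxy: M = 4.39 kN·m per $
  silicon nitride: M = 3.93 kN·m per $
  copper: M = 3.58 kN·m per $
  CFRP laminate: M = 3.47 kN·m per $
Elm has the largest M.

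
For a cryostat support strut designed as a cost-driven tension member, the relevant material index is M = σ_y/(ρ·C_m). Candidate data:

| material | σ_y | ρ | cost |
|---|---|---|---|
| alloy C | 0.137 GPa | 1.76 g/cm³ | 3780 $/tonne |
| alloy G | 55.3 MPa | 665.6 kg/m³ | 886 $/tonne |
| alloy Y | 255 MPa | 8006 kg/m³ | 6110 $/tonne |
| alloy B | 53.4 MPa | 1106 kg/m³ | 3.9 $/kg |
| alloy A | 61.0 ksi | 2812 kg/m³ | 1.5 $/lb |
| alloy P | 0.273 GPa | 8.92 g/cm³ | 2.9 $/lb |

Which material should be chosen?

alloy G

In SI units:
  alloy C: σ_y = 137.0 MPa, ρ = 1760 kg/m³, cost = 3.780 $/kg
  alloy G: σ_y = 55.30 MPa, ρ = 665.6 kg/m³, cost = 0.8860 $/kg
  alloy Y: σ_y = 255.0 MPa, ρ = 8006 kg/m³, cost = 6.110 $/kg
  alloy B: σ_y = 53.40 MPa, ρ = 1106 kg/m³, cost = 3.900 $/kg
  alloy A: σ_y = 420.6 MPa, ρ = 2812 kg/m³, cost = 3.307 $/kg
  alloy P: σ_y = 273.0 MPa, ρ = 8920 kg/m³, cost = 6.393 $/kg
  alloy G: M = 93.8 kN·m per $
  alloy A: M = 45.2 kN·m per $
  alloy C: M = 20.6 kN·m per $
  alloy B: M = 12.4 kN·m per $
  alloy Y: M = 5.21 kN·m per $
  alloy P: M = 4.79 kN·m per $
Highest index: alloy G.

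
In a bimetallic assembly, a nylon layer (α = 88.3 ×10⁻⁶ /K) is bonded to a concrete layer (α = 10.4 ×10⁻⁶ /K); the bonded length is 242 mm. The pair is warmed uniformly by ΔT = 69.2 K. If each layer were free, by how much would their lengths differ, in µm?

1300 µm

Δα = |88.3 − 10.4|×10⁻⁶/K = 77.9×10⁻⁶/K.
ΔL_mismatch = Δα·L·ΔT = 77.9×10⁻⁶ × 242.0 mm × 69.2 K = 1300 µm.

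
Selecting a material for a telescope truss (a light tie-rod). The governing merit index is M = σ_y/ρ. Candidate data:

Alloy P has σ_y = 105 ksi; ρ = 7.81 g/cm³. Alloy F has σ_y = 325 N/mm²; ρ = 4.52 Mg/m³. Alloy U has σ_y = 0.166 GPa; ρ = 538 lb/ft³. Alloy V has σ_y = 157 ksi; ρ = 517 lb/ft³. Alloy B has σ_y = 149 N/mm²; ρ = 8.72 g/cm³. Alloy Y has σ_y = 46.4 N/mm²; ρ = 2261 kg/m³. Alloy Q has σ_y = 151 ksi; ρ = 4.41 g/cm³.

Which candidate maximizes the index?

alloy Q

After converting to SI:
  alloy P: σ_y = 723.9 MPa, ρ = 7810 kg/m³
  alloy F: σ_y = 325.0 MPa, ρ = 4520 kg/m³
  alloy U: σ_y = 166.0 MPa, ρ = 8618 kg/m³
  alloy V: σ_y = 1082 MPa, ρ = 8282 kg/m³
  alloy B: σ_y = 149.0 MPa, ρ = 8720 kg/m³
  alloy Y: σ_y = 46.40 MPa, ρ = 2261 kg/m³
  alloy Q: σ_y = 1041 MPa, ρ = 4410 kg/m³
  alloy Q: M = 236 kN·m/kg
  alloy V: M = 131 kN·m/kg
  alloy P: M = 92.7 kN·m/kg
  alloy F: M = 71.9 kN·m/kg
  alloy Y: M = 20.5 kN·m/kg
  alloy U: M = 19.3 kN·m/kg
  alloy B: M = 17.1 kN·m/kg
Alloy Q ranks first.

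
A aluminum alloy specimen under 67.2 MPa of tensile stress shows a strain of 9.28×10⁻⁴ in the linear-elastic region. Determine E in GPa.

72.4 GPa

E = σ/ε = 67.2 MPa / 9.28×10⁻⁴ = 72410 MPa = 72.4 GPa.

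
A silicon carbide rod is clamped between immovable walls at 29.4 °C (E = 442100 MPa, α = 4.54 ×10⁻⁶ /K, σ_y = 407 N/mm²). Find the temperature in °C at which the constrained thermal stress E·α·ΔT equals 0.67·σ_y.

165 °C

E = 442100 MPa = 442.1 GPa.
σ_y = 407 N/mm² = 407.0 MPa.
E·α·ΔT = 272.7 MPa ⇒ ΔT = 272.7 / (442.1×10³ × 4.54×10⁻⁶) = 135.9 K.
T = 29.4 + 135.9 = 165.3 °C.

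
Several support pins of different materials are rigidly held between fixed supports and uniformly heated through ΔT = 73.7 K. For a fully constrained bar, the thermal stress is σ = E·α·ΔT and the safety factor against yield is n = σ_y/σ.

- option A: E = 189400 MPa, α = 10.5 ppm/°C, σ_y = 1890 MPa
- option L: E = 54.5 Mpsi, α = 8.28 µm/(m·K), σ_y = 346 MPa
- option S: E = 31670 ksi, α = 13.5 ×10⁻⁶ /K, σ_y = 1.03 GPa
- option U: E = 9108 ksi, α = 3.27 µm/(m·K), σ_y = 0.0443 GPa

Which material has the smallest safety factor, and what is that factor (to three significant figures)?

option L, n = 1.51

In consistent units (E in GPa, α in ×10⁻⁶/K, σ_y in MPa):
  option A: E = 189.4, α = 10.5, σ_y = 1890 → σ = 147 MPa, n = 12.9
  option L: E = 375.8, α = 8.28, σ_y = 346.0 → σ = 229 MPa, n = 1.51
  option S: E = 218.4, α = 13.5, σ_y = 1030 → σ = 217 MPa, n = 4.74
  option U: E = 62.80, α = 3.27, σ_y = 44.30 → σ = 15.1 MPa, n = 2.93
Smallest n: option L with n = 1.51.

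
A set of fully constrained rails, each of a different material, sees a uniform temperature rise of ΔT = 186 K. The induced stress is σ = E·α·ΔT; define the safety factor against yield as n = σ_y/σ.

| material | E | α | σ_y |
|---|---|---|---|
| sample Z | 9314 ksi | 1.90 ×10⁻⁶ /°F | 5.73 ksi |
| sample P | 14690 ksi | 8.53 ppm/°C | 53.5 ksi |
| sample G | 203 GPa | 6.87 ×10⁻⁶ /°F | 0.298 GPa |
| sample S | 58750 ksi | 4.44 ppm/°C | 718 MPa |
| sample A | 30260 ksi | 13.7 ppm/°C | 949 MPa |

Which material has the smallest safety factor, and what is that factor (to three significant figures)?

sample G, n = 0.638

Converting E to GPa, α to ×10⁻⁶/K, σ_y to MPa, then σ and n for each:
  sample Z: E = 64.22, α = 3.42, σ_y = 39.51 → σ = 40.9 MPa, n = 0.967
  sample P: E = 101.3, α = 8.53, σ_y = 368.9 → σ = 161 MPa, n = 2.30
  sample G: E = 203.0, α = 12.4, σ_y = 298.0 → σ = 467 MPa, n = 0.638
  sample S: E = 405.1, α = 4.44, σ_y = 718.0 → σ = 335 MPa, n = 2.15
  sample A: E = 208.6, α = 13.7, σ_y = 949.0 → σ = 532 MPa, n = 1.79
Smallest n: sample G with n = 0.638.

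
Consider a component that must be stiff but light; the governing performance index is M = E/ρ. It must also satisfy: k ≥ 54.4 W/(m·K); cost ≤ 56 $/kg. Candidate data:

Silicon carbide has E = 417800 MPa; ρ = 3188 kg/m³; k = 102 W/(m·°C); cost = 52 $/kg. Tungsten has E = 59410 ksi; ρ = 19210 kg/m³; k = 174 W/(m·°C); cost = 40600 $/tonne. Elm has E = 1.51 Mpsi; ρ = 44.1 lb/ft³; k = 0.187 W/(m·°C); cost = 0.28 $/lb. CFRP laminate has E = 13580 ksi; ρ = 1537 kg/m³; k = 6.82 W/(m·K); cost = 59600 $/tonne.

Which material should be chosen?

Screen on constraints: k ≥ 54.4 W/(m·K); cost ≤ 56 $/kg. Survivors: silicon carbide, tungsten.
After converting to SI:
  silicon carbide: E = 417.8 GPa, ρ = 3188 kg/m³
  tungsten: E = 409.6 GPa, ρ = 19210 kg/m³
  silicon carbide: M = 131 MN·m/kg
  tungsten: M = 21.3 MN·m/kg
Silicon carbide ranks first.

silicon carbide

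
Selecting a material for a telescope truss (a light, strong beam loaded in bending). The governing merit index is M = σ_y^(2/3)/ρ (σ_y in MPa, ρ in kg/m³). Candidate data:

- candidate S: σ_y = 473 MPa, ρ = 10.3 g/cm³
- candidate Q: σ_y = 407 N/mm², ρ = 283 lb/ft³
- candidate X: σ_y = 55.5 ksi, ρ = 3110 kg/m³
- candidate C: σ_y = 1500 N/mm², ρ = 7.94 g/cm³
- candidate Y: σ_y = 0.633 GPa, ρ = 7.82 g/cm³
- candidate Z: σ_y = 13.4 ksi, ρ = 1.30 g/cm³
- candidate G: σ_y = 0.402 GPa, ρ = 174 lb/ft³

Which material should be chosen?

candidate G

In SI units:
  candidate S: σ_y = 473.0 MPa, ρ = 10300 kg/m³
  candidate Q: σ_y = 407.0 MPa, ρ = 4533 kg/m³
  candidate X: σ_y = 382.7 MPa, ρ = 3110 kg/m³
  candidate C: σ_y = 1500 MPa, ρ = 7940 kg/m³
  candidate Y: σ_y = 633.0 MPa, ρ = 7820 kg/m³
  candidate Z: σ_y = 92.39 MPa, ρ = 1300 kg/m³
  candidate G: σ_y = 402.0 MPa, ρ = 2787 kg/m³
  candidate G: M = 19.5×10⁻³
  candidate X: M = 16.9×10⁻³
  candidate C: M = 16.5×10⁻³
  candidate Z: M = 15.7×10⁻³
  candidate Q: M = 12.1×10⁻³
  candidate Y: M = 9.43×10⁻³
  candidate S: M = 5.89×10⁻³
Candidate G ranks first.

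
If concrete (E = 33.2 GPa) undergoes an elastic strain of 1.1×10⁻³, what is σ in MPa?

36.5 MPa

σ = E·ε = 33200 MPa × 1.1×10⁻³ = 36.5 MPa.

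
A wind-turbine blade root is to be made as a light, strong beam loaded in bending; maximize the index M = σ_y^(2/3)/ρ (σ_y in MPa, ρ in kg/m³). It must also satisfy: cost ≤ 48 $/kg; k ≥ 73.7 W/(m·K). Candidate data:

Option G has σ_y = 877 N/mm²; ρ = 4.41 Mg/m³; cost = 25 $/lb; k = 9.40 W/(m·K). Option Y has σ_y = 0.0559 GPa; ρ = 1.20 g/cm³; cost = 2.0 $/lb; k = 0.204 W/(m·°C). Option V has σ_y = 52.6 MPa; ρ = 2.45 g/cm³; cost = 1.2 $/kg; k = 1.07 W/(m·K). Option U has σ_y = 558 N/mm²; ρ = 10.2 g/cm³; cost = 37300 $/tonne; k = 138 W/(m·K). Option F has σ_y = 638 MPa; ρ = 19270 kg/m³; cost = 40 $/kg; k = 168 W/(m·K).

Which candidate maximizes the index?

option U

Screen on constraints: cost ≤ 48 $/kg; k ≥ 73.7 W/(m·K). Survivors: option U, option F.
Convert each candidate to consistent units, then evaluate M:
  option U: σ_y = 558.0 MPa, ρ = 10200 kg/m³
  option F: σ_y = 638.0 MPa, ρ = 19270 kg/m³
  option U: M = 6.64×10⁻³
  option F: M = 3.85×10⁻³
Option U ranks first.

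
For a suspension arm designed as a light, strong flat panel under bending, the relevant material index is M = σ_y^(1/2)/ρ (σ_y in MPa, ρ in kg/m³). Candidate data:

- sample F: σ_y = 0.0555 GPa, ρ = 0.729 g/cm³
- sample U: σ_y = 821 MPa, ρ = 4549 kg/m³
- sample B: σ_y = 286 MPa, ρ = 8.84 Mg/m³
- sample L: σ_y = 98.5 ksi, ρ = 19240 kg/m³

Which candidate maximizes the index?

Putting every candidate on a common basis:
  sample F: σ_y = 55.50 MPa, ρ = 729.0 kg/m³
  sample U: σ_y = 821.0 MPa, ρ = 4549 kg/m³
  sample B: σ_y = 286.0 MPa, ρ = 8840 kg/m³
  sample L: σ_y = 679.1 MPa, ρ = 19240 kg/m³
  sample F: M = 10.2×10⁻³
  sample U: M = 6.30×10⁻³
  sample B: M = 1.91×10⁻³
  sample L: M = 1.35×10⁻³
Sample F has the largest M.

sample F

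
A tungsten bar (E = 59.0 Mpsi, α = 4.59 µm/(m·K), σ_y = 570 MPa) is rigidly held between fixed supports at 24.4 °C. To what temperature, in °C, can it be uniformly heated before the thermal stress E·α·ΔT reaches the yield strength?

330 °C

E = 59.0 Mpsi = 406.8 GPa.
E·α·ΔT = 570.0 MPa ⇒ ΔT = 570.0 / (406.8×10³ × 4.59×10⁻⁶) = 305.3 K.
T = 24.4 + 305.3 = 329.7 °C.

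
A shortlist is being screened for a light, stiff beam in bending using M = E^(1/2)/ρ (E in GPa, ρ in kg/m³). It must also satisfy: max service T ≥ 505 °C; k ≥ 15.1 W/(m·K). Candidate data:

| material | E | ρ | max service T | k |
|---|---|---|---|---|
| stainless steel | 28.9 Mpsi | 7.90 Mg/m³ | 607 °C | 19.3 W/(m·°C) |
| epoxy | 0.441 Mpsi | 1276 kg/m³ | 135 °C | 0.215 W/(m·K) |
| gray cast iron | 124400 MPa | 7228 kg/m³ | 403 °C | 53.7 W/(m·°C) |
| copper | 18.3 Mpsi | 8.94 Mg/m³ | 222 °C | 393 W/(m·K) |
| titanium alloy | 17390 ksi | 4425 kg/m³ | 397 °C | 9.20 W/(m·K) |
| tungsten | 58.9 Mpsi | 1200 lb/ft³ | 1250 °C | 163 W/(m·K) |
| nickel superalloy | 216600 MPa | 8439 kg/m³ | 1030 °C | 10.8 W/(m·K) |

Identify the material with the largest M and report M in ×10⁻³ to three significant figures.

stainless steel, M = 1.79×10⁻³

Screen on constraints: max service T ≥ 505 °C; k ≥ 15.1 W/(m·K). Survivors: stainless steel, tungsten.
In SI units:
  stainless steel: E = 199.3 GPa, ρ = 7900 kg/m³
  tungsten: E = 406.1 GPa, ρ = 19220 kg/m³
  stainless steel: M = 1.79×10⁻³
  tungsten: M = 1.05×10⁻³
Highest index: stainless steel.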